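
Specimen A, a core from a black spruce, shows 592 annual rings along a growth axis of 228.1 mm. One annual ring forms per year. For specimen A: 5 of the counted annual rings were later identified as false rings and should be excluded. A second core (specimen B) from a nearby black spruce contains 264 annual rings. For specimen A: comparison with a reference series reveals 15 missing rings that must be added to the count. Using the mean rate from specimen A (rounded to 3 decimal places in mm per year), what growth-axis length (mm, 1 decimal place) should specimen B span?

100.1 mm

Specimen A: after corrections the count is 592 − 5 + 15 = 602 annual rings.
A: Extension rate ≈ 228.1 / 602 = 0.379 mm per year.
Length of B = 0.379 × 264 = 100.1 mm.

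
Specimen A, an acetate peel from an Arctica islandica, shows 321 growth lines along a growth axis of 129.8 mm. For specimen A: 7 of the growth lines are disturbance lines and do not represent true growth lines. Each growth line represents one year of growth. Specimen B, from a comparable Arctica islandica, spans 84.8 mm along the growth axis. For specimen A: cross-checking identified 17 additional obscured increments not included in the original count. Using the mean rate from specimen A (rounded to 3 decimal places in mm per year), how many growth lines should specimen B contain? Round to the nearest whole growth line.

216 growth lines

Specimen A: correcting the raw count gives 321 − 7 + 17 = 331 true growth lines.
A: Extension rate ≈ 129.8 / 331 = 0.392 mm/year.
Specimen B: 84.8 mm / 0.392 mm per year = 216.33 years ≈ 216 growth lines.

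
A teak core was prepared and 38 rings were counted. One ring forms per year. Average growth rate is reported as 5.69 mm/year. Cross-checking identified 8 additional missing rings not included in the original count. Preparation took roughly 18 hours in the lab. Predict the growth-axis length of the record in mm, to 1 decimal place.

True ring count = 38 + 8 = 46.
Predicted length = 5.69 mm/year × 46 years = 261.7 mm.

261.7 mm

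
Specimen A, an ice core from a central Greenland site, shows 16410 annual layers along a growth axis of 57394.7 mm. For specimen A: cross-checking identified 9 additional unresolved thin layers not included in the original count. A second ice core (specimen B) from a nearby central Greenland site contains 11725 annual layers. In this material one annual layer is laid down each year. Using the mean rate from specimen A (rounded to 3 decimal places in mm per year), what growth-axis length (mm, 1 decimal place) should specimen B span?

Specimen A: true annual layer count = 16410 + 9 = 16419.
A: Mean rate = 57394.7 mm / 16419 years ≈ 3.496 mm per year.
Length of B = 3.496 × 11725 = 40990.6 mm.

40990.6 mm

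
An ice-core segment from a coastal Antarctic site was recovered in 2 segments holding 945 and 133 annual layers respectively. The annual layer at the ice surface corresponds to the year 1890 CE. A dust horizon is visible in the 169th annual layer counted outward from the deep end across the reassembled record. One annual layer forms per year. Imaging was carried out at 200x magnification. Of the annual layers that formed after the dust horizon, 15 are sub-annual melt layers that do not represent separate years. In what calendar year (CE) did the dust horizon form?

996 CE

Total annual layers = 945 + 133 = 1078.
1078 − 169 = 909 annual layers lie beyond the dust horizon toward the ice surface.
Removing the 15 false annual layers leaves 909 − 15 = 894 true annual layers beyond the dust horizon.
1890 − 894 = 996 CE.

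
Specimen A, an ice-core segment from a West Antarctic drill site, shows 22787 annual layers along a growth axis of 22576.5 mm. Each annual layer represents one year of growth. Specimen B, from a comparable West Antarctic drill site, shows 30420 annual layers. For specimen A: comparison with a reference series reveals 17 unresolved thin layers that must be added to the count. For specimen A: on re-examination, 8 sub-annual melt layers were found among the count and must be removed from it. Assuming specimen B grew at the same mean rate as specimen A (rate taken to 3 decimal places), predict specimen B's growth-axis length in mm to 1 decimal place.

Specimen A: after corrections the count is 22787 − 8 + 17 = 22796 annual layers.
A: Extension rate ≈ 22576.5 / 22796 = 0.990 mm/year.
Length of B = 0.990 × 30420 = 30115.8 mm.

30115.8 mm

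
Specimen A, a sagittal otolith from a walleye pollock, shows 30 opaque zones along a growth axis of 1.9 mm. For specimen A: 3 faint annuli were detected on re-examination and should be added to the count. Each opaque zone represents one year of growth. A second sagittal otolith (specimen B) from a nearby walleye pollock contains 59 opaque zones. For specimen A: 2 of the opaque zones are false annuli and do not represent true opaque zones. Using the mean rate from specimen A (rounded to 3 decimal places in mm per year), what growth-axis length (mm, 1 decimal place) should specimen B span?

Specimen A: true opaque zone count = 30 − 2 + 3 = 31.
A: Mean rate = 1.9 mm / 31 years ≈ 0.061 mm/year.
Length of B = 0.061 × 59 = 3.6 mm.

3.6 mm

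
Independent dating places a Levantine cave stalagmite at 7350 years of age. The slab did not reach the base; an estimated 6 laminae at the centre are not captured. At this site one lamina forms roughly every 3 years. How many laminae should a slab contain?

2444 laminae

At 3 years per lamina, 7350 / 3 = 2450 laminae are expected.
Subtracting the 6 laminae not captured gives 2450 − 6 = 2444 laminae in the record.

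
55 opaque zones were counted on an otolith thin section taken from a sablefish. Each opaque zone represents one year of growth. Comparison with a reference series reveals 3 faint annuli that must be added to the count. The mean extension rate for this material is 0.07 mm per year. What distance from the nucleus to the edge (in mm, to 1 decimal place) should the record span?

Adjusted count: 55 + 3 = 58 opaque zones.
Length ≈ 0.07 × 58 = 4.1 mm.

4.1 mm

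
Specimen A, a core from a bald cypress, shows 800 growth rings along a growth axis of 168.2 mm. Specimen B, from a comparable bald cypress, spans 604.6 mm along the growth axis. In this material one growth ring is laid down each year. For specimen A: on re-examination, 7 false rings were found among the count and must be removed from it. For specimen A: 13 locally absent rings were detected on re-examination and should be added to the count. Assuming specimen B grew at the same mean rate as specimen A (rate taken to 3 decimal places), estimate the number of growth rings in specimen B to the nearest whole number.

Specimen A: true growth ring count = 800 − 7 + 13 = 806.
A: 168.2 mm over 806 years gives 168.2 / 806 ≈ 0.209 mm per year.
For B, 604.6 / 0.209 = 2892.82 years ≈ 2893 growth rings.

2893 growth rings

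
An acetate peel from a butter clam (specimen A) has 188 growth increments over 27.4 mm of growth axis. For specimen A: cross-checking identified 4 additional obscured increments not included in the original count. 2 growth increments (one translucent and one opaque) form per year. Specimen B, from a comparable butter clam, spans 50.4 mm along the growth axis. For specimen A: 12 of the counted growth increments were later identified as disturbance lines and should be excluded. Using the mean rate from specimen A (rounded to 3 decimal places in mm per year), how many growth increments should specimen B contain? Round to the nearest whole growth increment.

Specimen A: adjusted count: 188 − 12 + 4 = 180 growth increments.
Specimen A: with 2 growth increments per year, 180 / 2 = 90 years.
A: 27.4 mm over 90 years gives 27.4 / 90 ≈ 0.304 mm per year.
For B, 50.4 / 0.304 = 165.79 years; at 2 growth increments per year that is 165.79 × 2 ≈ 332 growth increments.

332 growth increments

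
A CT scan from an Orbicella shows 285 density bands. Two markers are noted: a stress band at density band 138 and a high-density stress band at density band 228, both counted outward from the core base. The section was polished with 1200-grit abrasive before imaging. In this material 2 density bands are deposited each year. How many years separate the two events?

The two markers are separated by 228 − 138 = 90 density bands.
Dividing by 2 density bands per year: 90 / 2 = 45 years.

45 years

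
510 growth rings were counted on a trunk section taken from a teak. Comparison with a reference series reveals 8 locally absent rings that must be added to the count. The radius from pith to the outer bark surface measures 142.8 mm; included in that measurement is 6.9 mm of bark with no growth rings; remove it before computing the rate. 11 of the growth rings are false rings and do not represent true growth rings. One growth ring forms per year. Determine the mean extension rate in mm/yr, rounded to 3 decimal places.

0.268 mm/yr

Correcting the raw count gives 510 − 11 + 8 = 507 true growth rings.
The growth record spans 142.8 − 6.9 = 135.9 mm.
135.9 mm over 507 years gives 135.9 / 507 ≈ 0.268 mm/yr.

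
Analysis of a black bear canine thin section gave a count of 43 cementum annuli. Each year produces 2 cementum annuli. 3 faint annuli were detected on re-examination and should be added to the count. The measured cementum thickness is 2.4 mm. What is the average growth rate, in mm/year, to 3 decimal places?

After corrections the count is 43 + 3 = 46 cementum annuli.
Dividing by 2 cementum annuli per year: 46 / 2 = 23 years.
Extension rate ≈ 2.4 / 23 = 0.104 mm/year.

0.104 mm/year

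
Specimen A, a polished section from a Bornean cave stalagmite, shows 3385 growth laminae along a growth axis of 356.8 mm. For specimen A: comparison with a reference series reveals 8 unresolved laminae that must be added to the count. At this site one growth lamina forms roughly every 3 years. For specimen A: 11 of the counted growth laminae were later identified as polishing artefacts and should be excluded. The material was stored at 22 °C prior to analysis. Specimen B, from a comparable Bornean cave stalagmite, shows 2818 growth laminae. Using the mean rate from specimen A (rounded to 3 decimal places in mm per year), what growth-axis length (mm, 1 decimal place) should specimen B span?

295.9 mm

Specimen A: after corrections the count is 3385 − 11 + 8 = 3382 growth laminae.
Specimen A: 3382 growth laminae at 3 years each span 3382 × 3 = 10146 years.
A: 356.8 mm over 10146 years gives 356.8 / 10146 ≈ 0.035 mm/year.
Specimen B: at 3 years per growth lamina, 2818 × 3 = 8454 years. Length of B = 0.035 × 8454 = 295.9 mm.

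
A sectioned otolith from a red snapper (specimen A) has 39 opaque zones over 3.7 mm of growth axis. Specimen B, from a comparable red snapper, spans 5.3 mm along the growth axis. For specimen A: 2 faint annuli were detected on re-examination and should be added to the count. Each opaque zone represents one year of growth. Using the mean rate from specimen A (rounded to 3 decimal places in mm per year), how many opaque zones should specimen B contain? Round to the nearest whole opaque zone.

59 opaque zones

Specimen A: correcting the raw count gives 39 + 2 = 41 true opaque zones.
A: Extension rate ≈ 3.7 / 41 = 0.090 mm/yr.
B spans 5.3 / 0.090 = 58.89 years ≈ 59 opaque zones.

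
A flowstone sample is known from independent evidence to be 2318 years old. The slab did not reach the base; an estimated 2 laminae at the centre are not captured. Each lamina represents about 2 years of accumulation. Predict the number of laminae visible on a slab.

1157 laminae

Expected laminae: 2318 / 2 = 1159.
1159 − 2 missed = 1157 laminae expected in the prepared section.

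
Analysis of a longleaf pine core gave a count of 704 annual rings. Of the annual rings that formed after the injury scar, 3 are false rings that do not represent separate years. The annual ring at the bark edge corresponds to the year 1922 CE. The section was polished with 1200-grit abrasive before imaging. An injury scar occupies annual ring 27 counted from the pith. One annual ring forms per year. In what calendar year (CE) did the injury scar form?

1248 CE

704 − 27 = 677 annual rings lie beyond the injury scar toward the bark edge.
Removing the 3 false annual rings leaves 677 − 3 = 674 true annual rings beyond the injury scar.
Counting back 674 years from 1922 CE places the injury scar in 1922 − 674 = 1248 CE.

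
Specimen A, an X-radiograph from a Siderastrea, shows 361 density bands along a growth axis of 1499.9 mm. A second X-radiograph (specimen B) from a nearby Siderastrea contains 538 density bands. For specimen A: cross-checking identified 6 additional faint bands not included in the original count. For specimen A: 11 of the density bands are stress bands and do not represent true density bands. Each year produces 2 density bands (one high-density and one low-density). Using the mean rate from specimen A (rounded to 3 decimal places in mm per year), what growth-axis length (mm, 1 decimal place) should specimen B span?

2266.6 mm

Specimen A: after corrections the count is 361 − 11 + 6 = 356 density bands.
Specimen A: dividing by 2 density bands per year: 356 / 2 = 178 years.
A: Mean rate = 1499.9 mm / 178 years ≈ 8.426 mm/yr.
Specimen B: 538 density bands at 2 per year is 538 / 2 = 269 years. Length of B = 8.426 × 269 = 2266.6 mm.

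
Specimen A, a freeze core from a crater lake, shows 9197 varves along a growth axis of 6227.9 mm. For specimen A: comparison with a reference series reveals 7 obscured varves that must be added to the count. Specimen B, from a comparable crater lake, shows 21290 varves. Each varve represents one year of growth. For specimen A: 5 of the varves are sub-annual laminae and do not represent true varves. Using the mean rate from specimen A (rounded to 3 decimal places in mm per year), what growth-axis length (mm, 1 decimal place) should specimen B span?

14413.3 mm

Specimen A: true varve count = 9197 − 5 + 7 = 9199.
A: Mean rate = 6227.9 mm / 9199 years ≈ 0.677 mm/year.
B's length ≈ 0.677 × 21290 = 14413.3 mm.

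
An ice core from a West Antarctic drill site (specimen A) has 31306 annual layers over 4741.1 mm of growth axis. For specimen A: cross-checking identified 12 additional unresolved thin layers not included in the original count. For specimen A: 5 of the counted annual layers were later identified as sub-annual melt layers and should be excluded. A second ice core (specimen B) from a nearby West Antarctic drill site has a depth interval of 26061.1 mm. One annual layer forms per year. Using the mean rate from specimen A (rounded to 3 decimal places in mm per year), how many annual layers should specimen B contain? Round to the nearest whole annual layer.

Specimen A: true annual layer count = 31306 − 5 + 12 = 31313.
A: 4741.1 mm over 31313 years gives 4741.1 / 31313 ≈ 0.151 mm/yr.
Specimen B: 26061.1 mm / 0.151 mm per year = 172590.07 years ≈ 172590 annual layers.

172590 annual layers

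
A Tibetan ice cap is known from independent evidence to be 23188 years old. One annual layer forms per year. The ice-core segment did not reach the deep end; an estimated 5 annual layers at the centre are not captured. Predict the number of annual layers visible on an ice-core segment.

One annual layer per year gives 23188 annual layers over 23188 years.
Subtracting the 5 annual layers not captured gives 23188 − 5 = 23183 annual layers in the record.

23183 annual layers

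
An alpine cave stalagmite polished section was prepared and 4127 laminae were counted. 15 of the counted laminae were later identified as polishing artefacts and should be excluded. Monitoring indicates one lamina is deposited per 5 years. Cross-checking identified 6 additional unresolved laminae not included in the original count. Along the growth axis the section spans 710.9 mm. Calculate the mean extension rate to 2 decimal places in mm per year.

0.03 mm per year

After corrections the count is 4127 − 15 + 6 = 4118 laminae.
4118 laminae at 5 years each span 4118 × 5 = 20590 years.
Mean rate = 710.9 mm / 20590 years ≈ 0.03 mm per year.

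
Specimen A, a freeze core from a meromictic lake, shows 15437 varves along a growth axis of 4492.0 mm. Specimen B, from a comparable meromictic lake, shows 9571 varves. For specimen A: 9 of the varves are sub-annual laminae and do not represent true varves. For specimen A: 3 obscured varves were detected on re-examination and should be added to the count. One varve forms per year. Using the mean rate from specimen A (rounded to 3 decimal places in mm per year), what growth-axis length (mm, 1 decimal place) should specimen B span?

2785.2 mm

Specimen A: adjusted count: 15437 − 9 + 3 = 15431 varves.
A: Extension rate ≈ 4492.0 / 15431 = 0.291 mm/yr.
For B, 0.291 mm/year × 9571 years = 2785.2 mm.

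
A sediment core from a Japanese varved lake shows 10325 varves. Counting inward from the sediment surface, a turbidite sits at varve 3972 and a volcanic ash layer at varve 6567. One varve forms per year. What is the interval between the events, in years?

2595 years

The two markers are separated by 6567 − 3972 = 2595 varves.
At one varve per year, 2595 years elapsed between them.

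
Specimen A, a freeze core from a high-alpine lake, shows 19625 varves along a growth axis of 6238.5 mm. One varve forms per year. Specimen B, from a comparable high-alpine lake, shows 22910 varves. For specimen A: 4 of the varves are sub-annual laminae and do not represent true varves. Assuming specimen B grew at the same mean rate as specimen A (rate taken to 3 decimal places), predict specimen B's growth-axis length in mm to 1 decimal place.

Specimen A: true varve count = 19625 − 4 = 19621.
A: Extension rate ≈ 6238.5 / 19621 = 0.318 mm/year.
B's length ≈ 0.318 × 22910 = 7285.4 mm.

7285.4 mm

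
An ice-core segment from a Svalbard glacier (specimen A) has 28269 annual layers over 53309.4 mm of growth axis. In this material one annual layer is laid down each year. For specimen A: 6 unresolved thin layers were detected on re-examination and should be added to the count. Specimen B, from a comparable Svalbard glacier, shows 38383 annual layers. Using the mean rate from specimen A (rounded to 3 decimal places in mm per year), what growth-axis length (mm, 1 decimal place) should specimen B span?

72352.0 mm

Specimen A: after corrections the count is 28269 + 6 = 28275 annual layers.
A: 53309.4 mm over 28275 years gives 53309.4 / 28275 ≈ 1.885 mm per year.
B's length ≈ 1.885 × 38383 = 72352.0 mm.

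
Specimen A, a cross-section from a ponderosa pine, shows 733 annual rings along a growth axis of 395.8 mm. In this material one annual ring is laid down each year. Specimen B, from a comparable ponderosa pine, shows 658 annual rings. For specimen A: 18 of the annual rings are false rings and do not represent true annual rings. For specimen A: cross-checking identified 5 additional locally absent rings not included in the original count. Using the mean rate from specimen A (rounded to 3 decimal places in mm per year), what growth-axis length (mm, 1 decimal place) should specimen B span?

361.9 mm

Specimen A: correcting the raw count gives 733 − 18 + 5 = 720 true annual rings.
A: 395.8 mm over 720 years gives 395.8 / 720 ≈ 0.550 mm per year.
Length of B = 0.550 × 658 = 361.9 mm.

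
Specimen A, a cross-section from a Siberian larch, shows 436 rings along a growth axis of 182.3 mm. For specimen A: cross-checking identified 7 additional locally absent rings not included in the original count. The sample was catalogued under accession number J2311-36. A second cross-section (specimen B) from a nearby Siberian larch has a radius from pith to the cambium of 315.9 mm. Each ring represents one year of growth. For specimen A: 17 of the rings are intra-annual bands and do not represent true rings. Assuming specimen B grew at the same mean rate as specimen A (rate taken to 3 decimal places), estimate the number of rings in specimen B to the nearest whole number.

Specimen A: after corrections the count is 436 − 17 + 7 = 426 rings.
A: Mean rate = 182.3 mm / 426 years ≈ 0.428 mm/yr.
Specimen B: 315.9 mm / 0.428 mm per year = 738.08 years ≈ 738 rings.

738 rings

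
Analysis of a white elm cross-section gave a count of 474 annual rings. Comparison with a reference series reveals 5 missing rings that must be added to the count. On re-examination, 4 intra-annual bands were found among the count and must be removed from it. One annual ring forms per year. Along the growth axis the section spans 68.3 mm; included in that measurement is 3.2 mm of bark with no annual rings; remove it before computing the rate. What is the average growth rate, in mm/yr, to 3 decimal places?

True annual ring count = 474 − 4 + 5 = 475.
Net length = 68.3 − 3.2 = 65.1 mm.
Mean rate = 65.1 mm / 475 years ≈ 0.137 mm/yr.

0.137 mm/yr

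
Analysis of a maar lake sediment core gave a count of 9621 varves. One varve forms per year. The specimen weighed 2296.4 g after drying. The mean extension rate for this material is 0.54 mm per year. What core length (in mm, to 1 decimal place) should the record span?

5195.3 mm

9621 years of growth are recorded.
Length ≈ 0.54 × 9621 = 5195.3 mm.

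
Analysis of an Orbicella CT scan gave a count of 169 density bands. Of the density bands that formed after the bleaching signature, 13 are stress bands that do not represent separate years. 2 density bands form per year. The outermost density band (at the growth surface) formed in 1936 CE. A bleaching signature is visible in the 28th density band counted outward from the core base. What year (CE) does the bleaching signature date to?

169 − 28 = 141 density bands lie beyond the bleaching signature toward the growth surface.
Removing the 13 false density bands leaves 141 − 13 = 128 true density bands beyond the bleaching signature.
With 2 density bands per year, 128 / 2 = 64 years.
Counting back 64 years from 1936 CE places the bleaching signature in 1936 − 64 = 1872 CE.

1872 CE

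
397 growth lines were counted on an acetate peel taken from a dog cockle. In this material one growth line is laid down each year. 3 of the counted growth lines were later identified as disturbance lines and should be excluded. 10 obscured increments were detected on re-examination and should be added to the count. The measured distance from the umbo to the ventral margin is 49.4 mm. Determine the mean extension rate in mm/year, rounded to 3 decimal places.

Correcting the raw count gives 397 − 3 + 10 = 404 true growth lines.
49.4 mm over 404 years gives 49.4 / 404 ≈ 0.122 mm/year.

0.122 mm/year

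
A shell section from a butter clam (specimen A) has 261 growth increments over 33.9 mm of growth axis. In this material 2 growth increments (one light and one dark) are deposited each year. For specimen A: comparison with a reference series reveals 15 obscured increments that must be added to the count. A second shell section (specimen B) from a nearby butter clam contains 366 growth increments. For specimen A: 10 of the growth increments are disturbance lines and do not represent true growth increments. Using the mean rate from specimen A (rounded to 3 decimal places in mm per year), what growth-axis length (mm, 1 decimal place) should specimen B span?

Specimen A: adjusted count: 261 − 10 + 15 = 266 growth increments.
Specimen A: with 2 growth increments per year, 266 / 2 = 133 years.
A: Extension rate ≈ 33.9 / 133 = 0.255 mm per year.
Specimen B: dividing by 2 growth increments per year: 366 / 2 = 183 years. Length of B = 0.255 × 183 = 46.7 mm.

46.7 mm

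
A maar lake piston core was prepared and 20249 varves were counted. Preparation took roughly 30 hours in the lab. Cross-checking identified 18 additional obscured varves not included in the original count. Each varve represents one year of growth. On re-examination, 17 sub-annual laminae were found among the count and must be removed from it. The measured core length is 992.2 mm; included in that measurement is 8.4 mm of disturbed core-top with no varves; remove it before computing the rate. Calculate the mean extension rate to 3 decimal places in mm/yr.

Adjusted count: 20249 − 17 + 18 = 20250 varves.
Net length = 992.2 − 8.4 = 983.8 mm.
Mean rate = 983.8 mm / 20250 years ≈ 0.049 mm/yr.

0.049 mm/yr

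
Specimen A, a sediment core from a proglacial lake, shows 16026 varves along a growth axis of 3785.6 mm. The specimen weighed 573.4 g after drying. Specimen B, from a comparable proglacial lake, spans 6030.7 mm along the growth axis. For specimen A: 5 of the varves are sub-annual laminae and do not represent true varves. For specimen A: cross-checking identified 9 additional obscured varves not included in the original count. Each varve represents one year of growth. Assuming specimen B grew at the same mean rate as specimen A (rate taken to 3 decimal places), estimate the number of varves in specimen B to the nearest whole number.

Specimen A: correcting the raw count gives 16026 − 5 + 9 = 16030 true varves.
A: Extension rate ≈ 3785.6 / 16030 = 0.236 mm/yr.
Specimen B: 6030.7 mm / 0.236 mm per year = 25553.81 years ≈ 25554 varves.

25554 varves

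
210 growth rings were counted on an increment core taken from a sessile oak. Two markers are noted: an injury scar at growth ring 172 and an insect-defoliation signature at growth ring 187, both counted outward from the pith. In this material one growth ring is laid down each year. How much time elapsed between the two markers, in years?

Separation: 187 − 172 = 15 growth rings.
One growth ring per year makes the interval 15 years.

15 years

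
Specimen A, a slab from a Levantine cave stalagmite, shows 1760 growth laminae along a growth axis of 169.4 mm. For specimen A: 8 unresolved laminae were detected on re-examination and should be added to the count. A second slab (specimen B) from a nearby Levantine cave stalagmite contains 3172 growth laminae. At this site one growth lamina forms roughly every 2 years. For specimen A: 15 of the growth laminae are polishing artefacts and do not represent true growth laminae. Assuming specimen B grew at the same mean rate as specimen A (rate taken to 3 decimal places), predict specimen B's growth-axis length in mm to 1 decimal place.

Specimen A: correcting the raw count gives 1760 − 15 + 8 = 1753 true growth laminae.
Specimen A: multiplying by 2 years per growth lamina: 1753 × 2 = 3506 years.
A: Extension rate ≈ 169.4 / 3506 = 0.048 mm/yr.
Specimen B: at 2 years per growth lamina, 3172 × 2 = 6344 years. For B, 0.048 mm/year × 6344 years = 304.5 mm.

304.5 mm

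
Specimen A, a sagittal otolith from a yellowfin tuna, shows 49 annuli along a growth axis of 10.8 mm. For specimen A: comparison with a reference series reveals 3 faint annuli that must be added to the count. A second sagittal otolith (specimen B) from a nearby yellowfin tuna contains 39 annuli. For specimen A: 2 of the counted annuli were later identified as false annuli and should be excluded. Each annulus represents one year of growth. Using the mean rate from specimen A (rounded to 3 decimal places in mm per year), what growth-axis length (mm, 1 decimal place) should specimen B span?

Specimen A: correcting the raw count gives 49 − 2 + 3 = 50 true annuli.
A: 10.8 mm over 50 years gives 10.8 / 50 ≈ 0.216 mm per year.
B's length ≈ 0.216 × 39 = 8.4 mm.

8.4 mm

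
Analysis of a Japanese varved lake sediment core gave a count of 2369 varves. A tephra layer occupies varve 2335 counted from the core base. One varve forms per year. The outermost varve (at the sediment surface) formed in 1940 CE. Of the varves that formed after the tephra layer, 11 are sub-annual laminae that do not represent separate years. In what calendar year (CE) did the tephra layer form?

1917 CE

The tephra layer sits at varve 2335 from the core base, so 2369 − 2335 = 34 varves formed after it.
34 − 11 false = 23 true varves after the tephra layer.
1940 − 23 = 1917 CE.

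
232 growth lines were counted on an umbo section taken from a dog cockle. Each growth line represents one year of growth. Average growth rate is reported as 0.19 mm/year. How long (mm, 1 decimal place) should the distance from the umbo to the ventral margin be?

The record spans 232 years at 0.19 mm per year.
Length ≈ 0.19 × 232 = 44.1 mm.

44.1 mm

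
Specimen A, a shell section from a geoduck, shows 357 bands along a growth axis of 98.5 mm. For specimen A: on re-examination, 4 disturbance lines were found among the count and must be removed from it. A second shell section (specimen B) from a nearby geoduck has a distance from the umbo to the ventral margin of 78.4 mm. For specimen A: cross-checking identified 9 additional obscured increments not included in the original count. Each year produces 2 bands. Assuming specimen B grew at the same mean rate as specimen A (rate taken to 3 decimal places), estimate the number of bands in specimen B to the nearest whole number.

Specimen A: correcting the raw count gives 357 − 4 + 9 = 362 true bands.
Specimen A: 362 bands at 2 per year is 362 / 2 = 181 years.
A: Extension rate ≈ 98.5 / 181 = 0.544 mm/yr.
Specimen B: 78.4 mm / 0.544 mm per year = 144.12 years; at 2 bands per year that is 144.12 × 2 ≈ 288 bands.

288 bands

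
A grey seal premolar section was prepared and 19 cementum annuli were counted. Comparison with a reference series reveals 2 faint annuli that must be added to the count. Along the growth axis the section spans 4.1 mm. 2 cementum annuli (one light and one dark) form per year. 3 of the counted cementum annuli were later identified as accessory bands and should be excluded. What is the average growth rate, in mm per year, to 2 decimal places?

Adjusted count: 19 − 3 + 2 = 18 cementum annuli.
18 cementum annuli at 2 per year is 18 / 2 = 9 years.
4.1 mm over 9 years gives 4.1 / 9 ≈ 0.46 mm per year.

0.46 mm per year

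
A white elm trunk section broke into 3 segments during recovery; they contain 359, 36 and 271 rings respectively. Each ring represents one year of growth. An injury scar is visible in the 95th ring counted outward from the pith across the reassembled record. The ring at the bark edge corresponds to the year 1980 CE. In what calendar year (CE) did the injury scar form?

Total rings = 359 + 36 + 271 = 666.
The injury scar sits at ring 95 from the pith, so 666 − 95 = 571 rings formed after it.
Counting back 571 years from 1980 CE places the injury scar in 1980 − 571 = 1409 CE.

1409 CE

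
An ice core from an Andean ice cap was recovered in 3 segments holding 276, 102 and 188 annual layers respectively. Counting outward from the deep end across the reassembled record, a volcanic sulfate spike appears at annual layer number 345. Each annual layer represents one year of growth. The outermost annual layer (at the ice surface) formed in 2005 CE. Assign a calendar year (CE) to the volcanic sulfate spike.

1784 CE

Total annual layers = 276 + 102 + 188 = 566.
Between annual layer 345 and the ice surface there are 566 − 345 = 221 annual layers.
The annual layer at the ice surface is 2005 CE, so the volcanic sulfate spike dates to 2005 − 221 = 1784 CE.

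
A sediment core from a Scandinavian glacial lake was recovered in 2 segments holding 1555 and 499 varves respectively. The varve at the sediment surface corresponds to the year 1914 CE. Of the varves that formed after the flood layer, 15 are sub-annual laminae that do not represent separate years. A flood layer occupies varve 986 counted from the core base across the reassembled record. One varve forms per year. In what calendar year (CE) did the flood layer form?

861 CE

Total varves = 1555 + 499 = 2054.
The flood layer sits at varve 986 from the core base, so 2054 − 986 = 1068 varves formed after it.
1068 − 15 false = 1053 true varves after the flood layer.
The varve at the sediment surface is 1914 CE, so the flood layer dates to 1914 − 1053 = 861 CE.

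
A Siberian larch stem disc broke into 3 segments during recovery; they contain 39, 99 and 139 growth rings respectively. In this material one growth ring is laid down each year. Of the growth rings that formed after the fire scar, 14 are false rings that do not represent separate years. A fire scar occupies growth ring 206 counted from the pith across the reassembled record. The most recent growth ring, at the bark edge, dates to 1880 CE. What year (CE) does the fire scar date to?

Total growth rings = 39 + 99 + 139 = 277.
The fire scar sits at growth ring 206 from the pith, so 277 − 206 = 71 growth rings formed after it.
Removing the 14 false growth rings leaves 71 − 14 = 57 true growth rings beyond the fire scar.
The growth ring at the bark edge is 1880 CE, so the fire scar dates to 1880 − 57 = 1823 CE.

1823 CE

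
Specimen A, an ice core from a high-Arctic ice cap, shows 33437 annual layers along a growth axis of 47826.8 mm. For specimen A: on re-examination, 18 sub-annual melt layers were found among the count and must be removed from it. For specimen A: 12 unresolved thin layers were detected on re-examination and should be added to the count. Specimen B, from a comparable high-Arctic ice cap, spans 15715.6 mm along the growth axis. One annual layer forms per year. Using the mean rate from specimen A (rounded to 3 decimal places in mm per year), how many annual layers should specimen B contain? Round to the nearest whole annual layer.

10982 annual layers

Specimen A: adjusted count: 33437 − 18 + 12 = 33431 annual layers.
A: 47826.8 mm over 33431 years gives 47826.8 / 33431 ≈ 1.431 mm/yr.
Specimen B: 15715.6 mm / 1.431 mm per year = 10982.25 years ≈ 10982 annual layers.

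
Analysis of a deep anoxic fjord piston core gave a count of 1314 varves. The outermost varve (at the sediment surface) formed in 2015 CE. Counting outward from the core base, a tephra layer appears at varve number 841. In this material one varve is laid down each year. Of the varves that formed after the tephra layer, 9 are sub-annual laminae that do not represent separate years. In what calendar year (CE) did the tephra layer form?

The tephra layer sits at varve 841 from the core base, so 1314 − 841 = 473 varves formed after it.
473 − 9 false = 464 true varves after the tephra layer.
2015 − 464 = 1551 CE.

1551 CE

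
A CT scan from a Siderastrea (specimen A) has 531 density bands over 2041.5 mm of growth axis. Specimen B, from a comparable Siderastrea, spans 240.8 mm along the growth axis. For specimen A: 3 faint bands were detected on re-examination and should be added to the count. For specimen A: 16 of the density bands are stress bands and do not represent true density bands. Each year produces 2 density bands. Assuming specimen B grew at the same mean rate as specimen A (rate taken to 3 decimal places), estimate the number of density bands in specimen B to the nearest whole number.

Specimen A: after corrections the count is 531 − 16 + 3 = 518 density bands.
Specimen A: dividing by 2 density bands per year: 518 / 2 = 259 years.
A: 2041.5 mm over 259 years gives 2041.5 / 259 ≈ 7.882 mm/year.
Specimen B: 240.8 mm / 7.882 mm per year = 30.55 years; at 2 density bands per year that is 30.55 × 2 ≈ 61 density bands.

61 density bands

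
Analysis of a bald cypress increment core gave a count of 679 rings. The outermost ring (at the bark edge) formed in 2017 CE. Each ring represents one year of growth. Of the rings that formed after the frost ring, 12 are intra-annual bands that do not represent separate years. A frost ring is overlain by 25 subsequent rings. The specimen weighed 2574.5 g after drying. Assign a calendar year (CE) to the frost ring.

2004 CE

25 rings formed after the frost ring.
Removing the 12 false rings leaves 25 − 12 = 13 true rings beyond the frost ring.
Counting back 13 years from 2017 CE places the frost ring in 2017 − 13 = 2004 CE.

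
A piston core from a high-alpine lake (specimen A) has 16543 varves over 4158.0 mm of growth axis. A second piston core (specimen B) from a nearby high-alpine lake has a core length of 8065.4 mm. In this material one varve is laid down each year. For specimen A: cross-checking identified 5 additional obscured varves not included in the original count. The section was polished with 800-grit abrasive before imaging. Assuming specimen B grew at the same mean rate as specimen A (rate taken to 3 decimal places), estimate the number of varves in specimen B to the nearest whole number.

Specimen A: adjusted count: 16543 + 5 = 16548 varves.
A: Extension rate ≈ 4158.0 / 16548 = 0.251 mm per year.
Specimen B: 8065.4 mm / 0.251 mm per year = 32133.07 years ≈ 32133 varves.

32133 varves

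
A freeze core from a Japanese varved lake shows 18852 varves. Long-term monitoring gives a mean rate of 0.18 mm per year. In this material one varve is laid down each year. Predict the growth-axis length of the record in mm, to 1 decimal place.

The record spans 18852 years at 0.18 mm per year.
Length ≈ 0.18 × 18852 = 3393.4 mm.

3393.4 mm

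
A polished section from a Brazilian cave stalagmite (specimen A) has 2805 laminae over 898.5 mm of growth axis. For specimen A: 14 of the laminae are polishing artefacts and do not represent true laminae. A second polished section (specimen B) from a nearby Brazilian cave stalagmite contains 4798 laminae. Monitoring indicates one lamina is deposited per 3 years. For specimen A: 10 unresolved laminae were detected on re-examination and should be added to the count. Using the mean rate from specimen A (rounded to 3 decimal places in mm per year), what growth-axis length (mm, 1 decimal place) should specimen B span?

Specimen A: correcting the raw count gives 2805 − 14 + 10 = 2801 true laminae.
Specimen A: at 3 years per lamina, 2801 × 3 = 8403 years.
A: 898.5 mm over 8403 years gives 898.5 / 8403 ≈ 0.107 mm/year.
Specimen B: 4798 laminae at 3 years each span 4798 × 3 = 14394 years. For B, 0.107 mm/year × 14394 years = 1540.2 mm.

1540.2 mm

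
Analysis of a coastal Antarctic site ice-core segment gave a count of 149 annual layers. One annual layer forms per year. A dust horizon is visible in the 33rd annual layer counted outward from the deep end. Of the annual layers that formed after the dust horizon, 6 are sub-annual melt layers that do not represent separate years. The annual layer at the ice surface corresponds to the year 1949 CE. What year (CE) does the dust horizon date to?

149 − 33 = 116 annual layers lie beyond the dust horizon toward the ice surface.
116 − 6 false = 110 true annual layers after the dust horizon.
Counting back 110 years from 1949 CE places the dust horizon in 1949 − 110 = 1839 CE.

1839 CE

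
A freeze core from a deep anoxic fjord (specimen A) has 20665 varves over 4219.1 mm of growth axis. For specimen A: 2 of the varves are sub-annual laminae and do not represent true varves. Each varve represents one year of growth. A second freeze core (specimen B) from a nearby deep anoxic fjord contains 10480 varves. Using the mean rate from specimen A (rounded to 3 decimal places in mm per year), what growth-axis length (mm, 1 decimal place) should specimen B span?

Specimen A: true varve count = 20665 − 2 = 20663.
A: 4219.1 mm over 20663 years gives 4219.1 / 20663 ≈ 0.204 mm/year.
Length of B = 0.204 × 10480 = 2137.9 mm.

2137.9 mm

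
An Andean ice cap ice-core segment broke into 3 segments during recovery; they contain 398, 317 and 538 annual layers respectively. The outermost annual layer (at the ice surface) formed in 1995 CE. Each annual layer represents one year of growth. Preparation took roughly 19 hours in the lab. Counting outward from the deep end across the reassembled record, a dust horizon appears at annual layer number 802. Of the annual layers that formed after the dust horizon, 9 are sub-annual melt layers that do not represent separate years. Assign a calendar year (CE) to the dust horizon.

1553 CE

Total annual layers = 398 + 317 + 538 = 1253.
1253 − 802 = 451 annual layers lie beyond the dust horizon toward the ice surface.
Removing the 9 false annual layers leaves 451 − 9 = 442 true annual layers beyond the dust horizon.
Counting back 442 years from 1995 CE places the dust horizon in 1995 − 442 = 1553 CE.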